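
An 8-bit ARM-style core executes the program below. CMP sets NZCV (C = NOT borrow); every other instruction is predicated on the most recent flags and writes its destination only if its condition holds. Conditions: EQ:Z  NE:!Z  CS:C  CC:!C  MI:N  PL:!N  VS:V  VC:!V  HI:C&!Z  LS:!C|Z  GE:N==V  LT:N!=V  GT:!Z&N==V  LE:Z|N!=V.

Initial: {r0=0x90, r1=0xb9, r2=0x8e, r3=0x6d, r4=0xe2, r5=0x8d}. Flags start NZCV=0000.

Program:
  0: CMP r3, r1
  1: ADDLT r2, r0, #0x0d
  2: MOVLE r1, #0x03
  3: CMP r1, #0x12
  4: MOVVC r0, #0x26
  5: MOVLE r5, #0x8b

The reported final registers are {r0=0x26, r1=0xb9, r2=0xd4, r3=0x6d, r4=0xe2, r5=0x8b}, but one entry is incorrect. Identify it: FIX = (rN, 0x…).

[0] flags=1001 → (cmp)
[1] flags=1001 LT?F → skip
[2] flags=1001 LE?F → skip
[3] flags=1010 → (cmp)
[4] flags=1010 VC?T → r0=0x26
[5] flags=1010 LE?T → r5=0x8b

FIX = (r2, 0x8e)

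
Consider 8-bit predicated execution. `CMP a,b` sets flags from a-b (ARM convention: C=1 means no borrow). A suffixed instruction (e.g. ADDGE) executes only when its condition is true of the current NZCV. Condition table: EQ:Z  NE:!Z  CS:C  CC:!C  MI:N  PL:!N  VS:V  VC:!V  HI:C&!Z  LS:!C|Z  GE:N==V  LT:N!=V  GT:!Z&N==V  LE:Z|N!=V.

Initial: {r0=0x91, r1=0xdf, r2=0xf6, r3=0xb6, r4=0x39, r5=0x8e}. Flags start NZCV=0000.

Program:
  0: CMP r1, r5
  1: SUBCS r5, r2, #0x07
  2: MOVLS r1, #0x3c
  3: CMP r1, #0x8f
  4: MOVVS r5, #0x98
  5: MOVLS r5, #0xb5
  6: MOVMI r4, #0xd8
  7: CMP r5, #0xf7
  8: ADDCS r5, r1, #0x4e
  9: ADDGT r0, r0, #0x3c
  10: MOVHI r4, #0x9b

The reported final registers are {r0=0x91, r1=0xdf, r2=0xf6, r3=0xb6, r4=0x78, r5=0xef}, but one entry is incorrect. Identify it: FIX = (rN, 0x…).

FIX = (r4, 0x39)

0: ✓ CMP  NZCV=0010
1: ✓ SUBCS  r5←0xef
2: · MOVLS
3: ✓ CMP  NZCV=0010
4: · MOVVS
5: · MOVLS
6: · MOVMI
7: ✓ CMP  NZCV=1000
8: · ADDCS
9: · ADDGT
10: · MOVHI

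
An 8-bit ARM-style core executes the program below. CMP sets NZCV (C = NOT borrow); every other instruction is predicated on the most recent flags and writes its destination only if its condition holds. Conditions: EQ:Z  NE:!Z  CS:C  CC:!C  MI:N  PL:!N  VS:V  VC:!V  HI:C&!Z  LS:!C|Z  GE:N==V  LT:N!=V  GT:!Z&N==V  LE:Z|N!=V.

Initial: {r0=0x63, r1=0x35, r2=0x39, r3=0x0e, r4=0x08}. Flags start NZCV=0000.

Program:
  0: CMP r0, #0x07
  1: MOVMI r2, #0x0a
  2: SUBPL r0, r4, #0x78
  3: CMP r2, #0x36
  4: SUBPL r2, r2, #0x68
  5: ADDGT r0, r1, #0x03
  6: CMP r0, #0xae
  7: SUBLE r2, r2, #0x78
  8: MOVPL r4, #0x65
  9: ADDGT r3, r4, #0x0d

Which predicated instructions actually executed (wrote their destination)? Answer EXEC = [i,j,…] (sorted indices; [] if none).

0: ✓ CMP  NZCV=0010
1: · MOVMI
2: ✓ SUBPL  r0←0x90
3: ✓ CMP  NZCV=0010
4: ✓ SUBPL  r2←0xd1
5: ✓ ADDGT  r0←0x38
6: ✓ CMP  NZCV=1001
7: · SUBLE
8: · MOVPL
9: ✓ ADDGT  r3←0x15

EXEC = [2,4,5,9]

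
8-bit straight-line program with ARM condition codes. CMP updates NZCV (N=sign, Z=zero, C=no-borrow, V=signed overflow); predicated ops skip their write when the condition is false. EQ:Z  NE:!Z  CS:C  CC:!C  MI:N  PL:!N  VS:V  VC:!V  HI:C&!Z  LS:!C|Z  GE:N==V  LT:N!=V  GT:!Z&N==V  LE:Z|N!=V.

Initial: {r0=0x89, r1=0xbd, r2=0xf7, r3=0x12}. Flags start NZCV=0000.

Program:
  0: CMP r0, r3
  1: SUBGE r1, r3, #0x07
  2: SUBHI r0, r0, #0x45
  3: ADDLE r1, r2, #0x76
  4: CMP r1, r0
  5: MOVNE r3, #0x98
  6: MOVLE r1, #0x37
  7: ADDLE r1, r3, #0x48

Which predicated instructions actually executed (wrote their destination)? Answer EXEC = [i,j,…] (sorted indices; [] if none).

0: ✓ CMP  NZCV=0011
1: · SUBGE
2: ✓ SUBHI  r0←0x44
3: ✓ ADDLE  r1←0x6d
4: ✓ CMP  NZCV=0010
5: ✓ MOVNE  r3←0x98
6: · MOVLE
7: · ADDLE

EXEC = [2,3,5]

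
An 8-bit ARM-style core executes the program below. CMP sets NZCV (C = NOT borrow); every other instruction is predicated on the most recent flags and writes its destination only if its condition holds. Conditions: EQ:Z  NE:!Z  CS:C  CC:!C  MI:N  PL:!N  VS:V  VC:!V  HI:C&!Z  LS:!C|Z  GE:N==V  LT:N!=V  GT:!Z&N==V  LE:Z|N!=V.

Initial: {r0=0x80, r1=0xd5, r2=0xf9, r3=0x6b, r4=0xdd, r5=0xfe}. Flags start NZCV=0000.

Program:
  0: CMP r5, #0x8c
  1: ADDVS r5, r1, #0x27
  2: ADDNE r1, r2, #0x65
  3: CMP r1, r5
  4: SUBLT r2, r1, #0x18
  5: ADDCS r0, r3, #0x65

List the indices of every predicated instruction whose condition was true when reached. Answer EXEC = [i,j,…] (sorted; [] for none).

EXEC = [2]

[0] flags=0010 → (cmp)
[1] flags=0010 VS?F → skip
[2] flags=0010 NE?T → r1=0x5e
[3] flags=0000 → (cmp)
[4] flags=0000 LT?F → skip
[5] flags=0000 CS?F → skip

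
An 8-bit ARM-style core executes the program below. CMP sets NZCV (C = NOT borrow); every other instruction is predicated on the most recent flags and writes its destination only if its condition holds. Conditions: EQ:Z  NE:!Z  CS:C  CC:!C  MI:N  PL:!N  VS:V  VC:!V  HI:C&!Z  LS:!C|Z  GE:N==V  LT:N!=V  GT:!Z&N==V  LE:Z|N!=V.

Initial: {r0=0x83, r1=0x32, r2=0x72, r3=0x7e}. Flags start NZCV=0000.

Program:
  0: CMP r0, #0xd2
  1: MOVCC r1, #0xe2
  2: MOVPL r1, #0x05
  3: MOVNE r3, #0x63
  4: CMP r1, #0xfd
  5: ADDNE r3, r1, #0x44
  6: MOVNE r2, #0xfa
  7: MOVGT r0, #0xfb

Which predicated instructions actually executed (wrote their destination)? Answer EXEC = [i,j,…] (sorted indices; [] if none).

[0] flags=1000 → (cmp)
[1] flags=1000 CC?T → r1=0xe2
[2] flags=1000 PL?F → skip
[3] flags=1000 NE?T → r3=0x63
[4] flags=1000 → (cmp)
[5] flags=1000 NE?T → r3=0x26
[6] flags=1000 NE?T → r2=0xfa
[7] flags=1000 GT?F → skip

EXEC = [1,3,5,6]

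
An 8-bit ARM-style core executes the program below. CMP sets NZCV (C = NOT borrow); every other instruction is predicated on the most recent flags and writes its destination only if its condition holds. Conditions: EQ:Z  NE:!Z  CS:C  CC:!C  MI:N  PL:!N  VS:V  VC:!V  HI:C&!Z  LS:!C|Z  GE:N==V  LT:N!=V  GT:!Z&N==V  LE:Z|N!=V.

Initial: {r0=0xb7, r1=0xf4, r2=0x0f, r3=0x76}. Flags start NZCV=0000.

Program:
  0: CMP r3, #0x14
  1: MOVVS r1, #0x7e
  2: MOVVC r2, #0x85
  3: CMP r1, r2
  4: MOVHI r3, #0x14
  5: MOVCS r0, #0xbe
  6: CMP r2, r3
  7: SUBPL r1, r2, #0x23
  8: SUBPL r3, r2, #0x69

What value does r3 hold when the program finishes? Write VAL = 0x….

[0] flags=0010 → (cmp)
[1] flags=0010 VS?F → skip
[2] flags=0010 VC?T → r2=0x85
[3] flags=0010 → (cmp)
[4] flags=0010 HI?T → r3=0x14
[5] flags=0010 CS?T → r0=0xbe
[6] flags=0011 → (cmp)
[7] flags=0011 PL?T → r1=0x62
[8] flags=0011 PL?T → r3=0x1c

VAL = 0x1c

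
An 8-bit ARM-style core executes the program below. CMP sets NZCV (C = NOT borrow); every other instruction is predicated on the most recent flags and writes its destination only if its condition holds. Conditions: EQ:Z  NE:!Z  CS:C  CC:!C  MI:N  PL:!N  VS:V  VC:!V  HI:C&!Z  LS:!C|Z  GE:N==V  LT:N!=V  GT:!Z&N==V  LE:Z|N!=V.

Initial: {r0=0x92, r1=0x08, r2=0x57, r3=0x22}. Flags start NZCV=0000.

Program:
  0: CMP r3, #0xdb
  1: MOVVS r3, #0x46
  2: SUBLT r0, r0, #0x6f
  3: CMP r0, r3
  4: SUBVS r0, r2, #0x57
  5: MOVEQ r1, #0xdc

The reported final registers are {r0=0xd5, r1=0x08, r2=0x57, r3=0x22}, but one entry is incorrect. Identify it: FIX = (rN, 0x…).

[0] flags=0000 → (cmp)
[1] flags=0000 VS?F → skip
[2] flags=0000 LT?F → skip
[3] flags=0011 → (cmp)
[4] flags=0011 VS?T → r0=0x00
[5] flags=0011 EQ?F → skip

FIX = (r0, 0x00)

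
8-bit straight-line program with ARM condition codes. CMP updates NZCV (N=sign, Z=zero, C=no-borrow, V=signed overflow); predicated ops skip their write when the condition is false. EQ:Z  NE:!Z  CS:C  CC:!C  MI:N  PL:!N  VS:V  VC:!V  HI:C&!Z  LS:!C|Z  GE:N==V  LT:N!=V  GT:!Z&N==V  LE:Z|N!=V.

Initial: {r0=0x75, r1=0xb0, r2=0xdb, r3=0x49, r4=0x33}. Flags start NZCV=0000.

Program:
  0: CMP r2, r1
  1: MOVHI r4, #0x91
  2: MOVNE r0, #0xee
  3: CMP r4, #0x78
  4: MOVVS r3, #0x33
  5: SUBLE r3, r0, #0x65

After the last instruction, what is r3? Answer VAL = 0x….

VAL = 0x89

[0] flags=0010 → (cmp)
[1] flags=0010 HI?T → r4=0x91
[2] flags=0010 NE?T → r0=0xee
[3] flags=0011 → (cmp)
[4] flags=0011 VS?T → r3=0x33
[5] flags=0011 LE?T → r3=0x89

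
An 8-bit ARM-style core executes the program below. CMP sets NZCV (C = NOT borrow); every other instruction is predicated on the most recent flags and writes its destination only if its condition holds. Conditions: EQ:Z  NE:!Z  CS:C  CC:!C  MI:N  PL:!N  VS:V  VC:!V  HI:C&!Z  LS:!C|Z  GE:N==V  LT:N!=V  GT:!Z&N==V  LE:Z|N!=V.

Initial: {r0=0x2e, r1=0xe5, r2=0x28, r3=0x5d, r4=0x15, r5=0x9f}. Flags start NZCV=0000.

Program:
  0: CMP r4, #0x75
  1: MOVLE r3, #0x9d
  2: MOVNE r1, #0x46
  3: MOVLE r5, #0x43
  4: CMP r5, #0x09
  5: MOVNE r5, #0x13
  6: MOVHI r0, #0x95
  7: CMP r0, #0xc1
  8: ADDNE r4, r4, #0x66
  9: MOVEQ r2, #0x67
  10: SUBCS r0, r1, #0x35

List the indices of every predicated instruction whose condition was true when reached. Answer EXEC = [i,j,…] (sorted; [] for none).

EXEC = [1,2,3,5,6,8]

[0] flags=1000 → (cmp)
[1] flags=1000 LE?T → r3=0x9d
[2] flags=1000 NE?T → r1=0x46
[3] flags=1000 LE?T → r5=0x43
[4] flags=0010 → (cmp)
[5] flags=0010 NE?T → r5=0x13
[6] flags=0010 HI?T → r0=0x95
[7] flags=1000 → (cmp)
[8] flags=1000 NE?T → r4=0x7b
[9] flags=1000 EQ?F → skip
[10] flags=1000 CS?F → skip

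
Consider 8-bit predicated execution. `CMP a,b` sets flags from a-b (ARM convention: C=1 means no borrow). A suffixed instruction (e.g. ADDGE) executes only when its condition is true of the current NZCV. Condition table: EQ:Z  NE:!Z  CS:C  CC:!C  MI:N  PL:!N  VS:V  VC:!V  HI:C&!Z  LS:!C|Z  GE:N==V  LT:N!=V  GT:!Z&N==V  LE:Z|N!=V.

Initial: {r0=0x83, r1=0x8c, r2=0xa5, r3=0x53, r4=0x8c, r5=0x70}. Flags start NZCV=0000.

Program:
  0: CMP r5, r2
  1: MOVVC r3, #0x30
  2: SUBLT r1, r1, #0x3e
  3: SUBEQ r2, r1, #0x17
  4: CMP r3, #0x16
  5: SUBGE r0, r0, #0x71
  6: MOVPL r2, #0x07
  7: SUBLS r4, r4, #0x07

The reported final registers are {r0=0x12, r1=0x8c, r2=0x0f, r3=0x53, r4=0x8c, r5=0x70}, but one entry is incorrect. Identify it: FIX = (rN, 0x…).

[0] flags=1001 → (cmp)
[1] flags=1001 VC?F → skip
[2] flags=1001 LT?F → skip
[3] flags=1001 EQ?F → skip
[4] flags=0010 → (cmp)
[5] flags=0010 GE?T → r0=0x12
[6] flags=0010 PL?T → r2=0x07
[7] flags=0010 LS?F → skip

FIX = (r2, 0x07)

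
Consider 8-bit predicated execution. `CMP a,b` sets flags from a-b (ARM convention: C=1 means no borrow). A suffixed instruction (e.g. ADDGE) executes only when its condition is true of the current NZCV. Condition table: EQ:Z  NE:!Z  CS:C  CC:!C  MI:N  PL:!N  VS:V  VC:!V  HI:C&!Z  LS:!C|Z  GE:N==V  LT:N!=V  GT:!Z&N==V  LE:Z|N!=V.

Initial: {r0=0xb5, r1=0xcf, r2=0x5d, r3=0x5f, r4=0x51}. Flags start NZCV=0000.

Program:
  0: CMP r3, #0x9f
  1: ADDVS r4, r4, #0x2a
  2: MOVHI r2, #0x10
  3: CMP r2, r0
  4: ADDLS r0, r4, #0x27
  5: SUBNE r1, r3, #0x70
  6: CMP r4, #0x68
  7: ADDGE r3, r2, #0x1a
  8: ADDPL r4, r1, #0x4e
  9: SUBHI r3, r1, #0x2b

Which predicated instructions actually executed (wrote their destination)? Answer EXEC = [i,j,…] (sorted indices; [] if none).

EXEC = [1,4,5,7,8,9]

0: ✓ CMP  NZCV=1001
1: ✓ ADDVS  r4←0x7b
2: · MOVHI
3: ✓ CMP  NZCV=1001
4: ✓ ADDLS  r0←0xa2
5: ✓ SUBNE  r1←0xef
6: ✓ CMP  NZCV=0010
7: ✓ ADDGE  r3←0x77
8: ✓ ADDPL  r4←0x3d
9: ✓ SUBHI  r3←0xc4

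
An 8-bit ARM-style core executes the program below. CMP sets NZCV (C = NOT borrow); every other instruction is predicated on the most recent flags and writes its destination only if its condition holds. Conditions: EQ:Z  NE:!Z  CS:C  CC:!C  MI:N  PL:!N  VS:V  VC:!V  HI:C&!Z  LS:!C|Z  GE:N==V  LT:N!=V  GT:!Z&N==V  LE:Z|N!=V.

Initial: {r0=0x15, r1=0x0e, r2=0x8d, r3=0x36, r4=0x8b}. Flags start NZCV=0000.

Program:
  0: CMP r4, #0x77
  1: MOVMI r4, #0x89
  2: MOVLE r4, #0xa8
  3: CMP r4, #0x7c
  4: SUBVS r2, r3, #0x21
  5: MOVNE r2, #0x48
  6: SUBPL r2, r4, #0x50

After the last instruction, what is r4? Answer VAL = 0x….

VAL = 0xa8

[0] flags=0011 → (cmp)
[1] flags=0011 MI?F → skip
[2] flags=0011 LE?T → r4=0xa8
[3] flags=0011 → (cmp)
[4] flags=0011 VS?T → r2=0x15
[5] flags=0011 NE?T → r2=0x48
[6] flags=0011 PL?T → r2=0x58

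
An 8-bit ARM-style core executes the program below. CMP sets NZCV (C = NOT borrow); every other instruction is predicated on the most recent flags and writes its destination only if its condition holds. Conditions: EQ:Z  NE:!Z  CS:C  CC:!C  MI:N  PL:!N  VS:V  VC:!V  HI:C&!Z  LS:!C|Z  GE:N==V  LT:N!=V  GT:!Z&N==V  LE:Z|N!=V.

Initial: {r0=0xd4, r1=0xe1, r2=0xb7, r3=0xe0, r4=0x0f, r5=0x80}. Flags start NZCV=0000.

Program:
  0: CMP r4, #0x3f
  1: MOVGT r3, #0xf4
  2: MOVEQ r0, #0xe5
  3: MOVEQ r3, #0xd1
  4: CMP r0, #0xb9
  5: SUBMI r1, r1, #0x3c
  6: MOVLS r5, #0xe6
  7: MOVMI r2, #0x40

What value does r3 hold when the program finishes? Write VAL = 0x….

VAL = 0xe0

0: ✓ CMP  NZCV=1000
1: · MOVGT
2: · MOVEQ
3: · MOVEQ
4: ✓ CMP  NZCV=0010
5: · SUBMI
6: · MOVLS
7: · MOVMI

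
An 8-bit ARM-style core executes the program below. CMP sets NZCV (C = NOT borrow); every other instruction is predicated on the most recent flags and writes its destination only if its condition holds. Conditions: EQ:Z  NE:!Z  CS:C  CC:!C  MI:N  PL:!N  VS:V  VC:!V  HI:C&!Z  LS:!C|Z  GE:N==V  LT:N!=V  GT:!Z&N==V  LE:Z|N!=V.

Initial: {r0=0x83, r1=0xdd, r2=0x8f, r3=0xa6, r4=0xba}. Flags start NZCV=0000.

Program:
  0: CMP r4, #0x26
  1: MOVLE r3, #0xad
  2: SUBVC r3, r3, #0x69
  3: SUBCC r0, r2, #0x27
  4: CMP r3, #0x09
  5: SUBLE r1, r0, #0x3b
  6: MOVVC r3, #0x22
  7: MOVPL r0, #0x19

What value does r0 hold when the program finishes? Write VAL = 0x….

[0] flags=1010 → (cmp)
[1] flags=1010 LE?T → r3=0xad
[2] flags=1010 VC?T → r3=0x44
[3] flags=1010 CC?F → skip
[4] flags=0010 → (cmp)
[5] flags=0010 LE?F → skip
[6] flags=0010 VC?T → r3=0x22
[7] flags=0010 PL?T → r0=0x19

VAL = 0x19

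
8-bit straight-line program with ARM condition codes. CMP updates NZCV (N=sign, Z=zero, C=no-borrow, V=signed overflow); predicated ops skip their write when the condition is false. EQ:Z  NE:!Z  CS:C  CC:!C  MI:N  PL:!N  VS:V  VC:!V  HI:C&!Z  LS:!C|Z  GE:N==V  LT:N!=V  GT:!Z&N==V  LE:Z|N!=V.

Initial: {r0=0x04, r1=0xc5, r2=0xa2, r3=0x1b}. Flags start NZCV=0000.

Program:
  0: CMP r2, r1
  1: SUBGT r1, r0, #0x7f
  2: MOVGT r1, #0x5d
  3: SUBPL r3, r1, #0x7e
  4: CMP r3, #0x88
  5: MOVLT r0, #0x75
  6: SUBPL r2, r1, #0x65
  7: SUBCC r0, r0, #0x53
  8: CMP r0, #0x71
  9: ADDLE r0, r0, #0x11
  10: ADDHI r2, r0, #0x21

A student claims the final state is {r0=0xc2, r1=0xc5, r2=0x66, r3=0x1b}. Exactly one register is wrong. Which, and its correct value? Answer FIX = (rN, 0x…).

0: ✓ CMP  NZCV=1000
1: · SUBGT
2: · MOVGT
3: · SUBPL
4: ✓ CMP  NZCV=1001
5: · MOVLT
6: · SUBPL
7: ✓ SUBCC  r0←0xb1
8: ✓ CMP  NZCV=0011
9: ✓ ADDLE  r0←0xc2
10: ✓ ADDHI  r2←0xe3

FIX = (r2, 0xe3)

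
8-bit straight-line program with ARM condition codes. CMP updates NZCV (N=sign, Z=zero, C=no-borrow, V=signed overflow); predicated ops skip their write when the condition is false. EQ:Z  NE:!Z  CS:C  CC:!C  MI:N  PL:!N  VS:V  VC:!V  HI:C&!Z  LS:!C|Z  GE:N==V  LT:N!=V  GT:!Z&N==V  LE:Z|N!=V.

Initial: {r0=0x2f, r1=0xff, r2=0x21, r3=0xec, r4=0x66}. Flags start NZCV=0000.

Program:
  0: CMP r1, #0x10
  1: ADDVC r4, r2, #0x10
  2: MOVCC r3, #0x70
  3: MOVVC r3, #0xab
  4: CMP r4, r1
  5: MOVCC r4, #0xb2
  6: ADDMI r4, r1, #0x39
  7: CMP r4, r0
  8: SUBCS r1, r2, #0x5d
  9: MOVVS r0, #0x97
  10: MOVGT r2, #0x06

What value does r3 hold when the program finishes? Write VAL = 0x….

VAL = 0xab

[0] flags=1010 → (cmp)
[1] flags=1010 VC?T → r4=0x31
[2] flags=1010 CC?F → skip
[3] flags=1010 VC?T → r3=0xab
[4] flags=0000 → (cmp)
[5] flags=0000 CC?T → r4=0xb2
[6] flags=0000 MI?F → skip
[7] flags=1010 → (cmp)
[8] flags=1010 CS?T → r1=0xc4
[9] flags=1010 VS?F → skip
[10] flags=1010 GT?F → skip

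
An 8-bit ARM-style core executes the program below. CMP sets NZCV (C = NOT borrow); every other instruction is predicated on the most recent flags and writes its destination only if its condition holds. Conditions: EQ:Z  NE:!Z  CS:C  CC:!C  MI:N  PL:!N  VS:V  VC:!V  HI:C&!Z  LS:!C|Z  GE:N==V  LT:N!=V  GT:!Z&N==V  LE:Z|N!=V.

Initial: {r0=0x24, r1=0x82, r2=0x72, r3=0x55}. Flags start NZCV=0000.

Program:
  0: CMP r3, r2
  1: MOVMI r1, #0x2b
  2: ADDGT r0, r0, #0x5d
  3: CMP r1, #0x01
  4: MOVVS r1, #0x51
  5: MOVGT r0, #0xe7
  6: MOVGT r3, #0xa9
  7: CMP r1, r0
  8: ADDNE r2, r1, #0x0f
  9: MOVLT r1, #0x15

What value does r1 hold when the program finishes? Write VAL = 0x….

0: ✓ CMP  NZCV=1000
1: ✓ MOVMI  r1←0x2b
2: · ADDGT
3: ✓ CMP  NZCV=0010
4: · MOVVS
5: ✓ MOVGT  r0←0xe7
6: ✓ MOVGT  r3←0xa9
7: ✓ CMP  NZCV=0000
8: ✓ ADDNE  r2←0x3a
9: · MOVLT

VAL = 0x2b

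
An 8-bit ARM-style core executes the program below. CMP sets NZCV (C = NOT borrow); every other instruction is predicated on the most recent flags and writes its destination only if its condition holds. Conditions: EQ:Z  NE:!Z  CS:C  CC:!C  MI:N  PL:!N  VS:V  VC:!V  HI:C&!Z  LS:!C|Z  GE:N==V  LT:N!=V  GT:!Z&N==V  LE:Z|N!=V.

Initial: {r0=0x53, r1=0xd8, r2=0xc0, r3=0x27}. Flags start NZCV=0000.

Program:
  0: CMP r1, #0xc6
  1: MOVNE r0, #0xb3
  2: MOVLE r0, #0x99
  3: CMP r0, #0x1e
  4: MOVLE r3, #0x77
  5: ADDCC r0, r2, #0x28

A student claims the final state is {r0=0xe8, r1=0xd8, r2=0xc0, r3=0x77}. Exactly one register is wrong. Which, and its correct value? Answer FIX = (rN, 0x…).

0: ✓ CMP  NZCV=0010
1: ✓ MOVNE  r0←0xb3
2: · MOVLE
3: ✓ CMP  NZCV=1010
4: ✓ MOVLE  r3←0x77
5: · ADDCC

FIX = (r0, 0xb3)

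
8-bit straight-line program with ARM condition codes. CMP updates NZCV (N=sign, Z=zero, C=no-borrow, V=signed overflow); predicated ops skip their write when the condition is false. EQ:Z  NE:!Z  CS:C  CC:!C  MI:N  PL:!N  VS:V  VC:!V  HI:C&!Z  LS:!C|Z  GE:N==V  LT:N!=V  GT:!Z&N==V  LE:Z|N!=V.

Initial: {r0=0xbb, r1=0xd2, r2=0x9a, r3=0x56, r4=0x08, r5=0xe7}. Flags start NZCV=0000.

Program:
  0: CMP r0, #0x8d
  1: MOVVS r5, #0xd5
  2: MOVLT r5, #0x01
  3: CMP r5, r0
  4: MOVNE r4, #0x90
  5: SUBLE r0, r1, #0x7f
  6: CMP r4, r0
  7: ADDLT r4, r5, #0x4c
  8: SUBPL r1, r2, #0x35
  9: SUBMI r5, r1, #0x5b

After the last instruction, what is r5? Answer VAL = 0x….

0: ✓ CMP  NZCV=0010
1: · MOVVS
2: · MOVLT
3: ✓ CMP  NZCV=0010
4: ✓ MOVNE  r4←0x90
5: · SUBLE
6: ✓ CMP  NZCV=1000
7: ✓ ADDLT  r4←0x33
8: · SUBPL
9: ✓ SUBMI  r5←0x77

VAL = 0x77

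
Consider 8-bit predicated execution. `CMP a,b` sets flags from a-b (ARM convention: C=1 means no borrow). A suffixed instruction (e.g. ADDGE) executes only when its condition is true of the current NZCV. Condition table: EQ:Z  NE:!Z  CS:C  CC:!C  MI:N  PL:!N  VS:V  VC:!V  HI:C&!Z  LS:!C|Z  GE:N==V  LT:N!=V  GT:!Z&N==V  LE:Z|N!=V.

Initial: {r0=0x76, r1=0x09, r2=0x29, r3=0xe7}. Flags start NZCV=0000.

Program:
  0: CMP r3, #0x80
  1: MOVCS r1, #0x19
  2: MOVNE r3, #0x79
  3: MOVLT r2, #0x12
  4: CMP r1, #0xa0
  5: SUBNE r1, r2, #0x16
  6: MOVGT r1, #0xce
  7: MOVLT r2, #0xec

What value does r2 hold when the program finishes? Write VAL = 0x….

[0] flags=0010 → (cmp)
[1] flags=0010 CS?T → r1=0x19
[2] flags=0010 NE?T → r3=0x79
[3] flags=0010 LT?F → skip
[4] flags=0000 → (cmp)
[5] flags=0000 NE?T → r1=0x13
[6] flags=0000 GT?T → r1=0xce
[7] flags=0000 LT?F → skip

VAL = 0x29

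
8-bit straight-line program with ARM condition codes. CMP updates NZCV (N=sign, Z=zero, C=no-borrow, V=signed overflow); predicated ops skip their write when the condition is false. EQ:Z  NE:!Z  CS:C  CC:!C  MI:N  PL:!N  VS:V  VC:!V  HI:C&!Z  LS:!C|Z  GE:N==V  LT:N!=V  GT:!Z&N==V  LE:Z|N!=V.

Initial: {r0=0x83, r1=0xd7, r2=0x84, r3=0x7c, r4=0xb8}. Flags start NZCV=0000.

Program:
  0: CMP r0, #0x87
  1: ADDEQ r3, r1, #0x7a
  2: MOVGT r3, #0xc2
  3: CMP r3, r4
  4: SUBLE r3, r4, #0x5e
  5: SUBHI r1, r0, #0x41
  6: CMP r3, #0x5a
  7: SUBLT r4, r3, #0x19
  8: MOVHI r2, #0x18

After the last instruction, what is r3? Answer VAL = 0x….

0: ✓ CMP  NZCV=1000
1: · ADDEQ
2: · MOVGT
3: ✓ CMP  NZCV=1001
4: · SUBLE
5: · SUBHI
6: ✓ CMP  NZCV=0010
7: · SUBLT
8: ✓ MOVHI  r2←0x18

VAL = 0x7c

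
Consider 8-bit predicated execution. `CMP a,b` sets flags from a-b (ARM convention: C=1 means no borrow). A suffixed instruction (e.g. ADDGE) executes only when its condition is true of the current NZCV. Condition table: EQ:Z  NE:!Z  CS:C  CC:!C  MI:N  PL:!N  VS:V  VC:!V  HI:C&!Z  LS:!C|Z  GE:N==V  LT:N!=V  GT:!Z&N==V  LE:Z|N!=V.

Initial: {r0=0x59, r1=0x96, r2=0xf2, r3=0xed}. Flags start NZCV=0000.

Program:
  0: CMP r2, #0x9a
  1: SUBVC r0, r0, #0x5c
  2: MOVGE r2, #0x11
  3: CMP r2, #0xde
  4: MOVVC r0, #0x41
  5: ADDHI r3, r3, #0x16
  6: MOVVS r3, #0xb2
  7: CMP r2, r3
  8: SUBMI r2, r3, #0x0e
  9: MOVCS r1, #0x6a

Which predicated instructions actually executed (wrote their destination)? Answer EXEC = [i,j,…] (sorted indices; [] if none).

0: ✓ CMP  NZCV=0010
1: ✓ SUBVC  r0←0xfd
2: ✓ MOVGE  r2←0x11
3: ✓ CMP  NZCV=0000
4: ✓ MOVVC  r0←0x41
5: · ADDHI
6: · MOVVS
7: ✓ CMP  NZCV=0000
8: · SUBMI
9: · MOVCS

EXEC = [1,2,4]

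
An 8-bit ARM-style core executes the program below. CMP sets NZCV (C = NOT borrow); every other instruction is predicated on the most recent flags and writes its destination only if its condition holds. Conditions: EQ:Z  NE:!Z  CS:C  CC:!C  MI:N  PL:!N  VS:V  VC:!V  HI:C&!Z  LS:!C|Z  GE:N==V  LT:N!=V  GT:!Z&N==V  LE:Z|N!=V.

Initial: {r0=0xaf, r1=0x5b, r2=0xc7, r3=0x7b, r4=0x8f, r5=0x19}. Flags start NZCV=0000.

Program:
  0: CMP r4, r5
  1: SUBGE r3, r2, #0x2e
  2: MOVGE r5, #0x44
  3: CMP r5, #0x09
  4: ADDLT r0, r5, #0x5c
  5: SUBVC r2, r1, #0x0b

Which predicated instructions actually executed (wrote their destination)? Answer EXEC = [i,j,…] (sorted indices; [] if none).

EXEC = [5]

0: ✓ CMP  NZCV=0011
1: · SUBGE
2: · MOVGE
3: ✓ CMP  NZCV=0010
4: · ADDLT
5: ✓ SUBVC  r2←0x50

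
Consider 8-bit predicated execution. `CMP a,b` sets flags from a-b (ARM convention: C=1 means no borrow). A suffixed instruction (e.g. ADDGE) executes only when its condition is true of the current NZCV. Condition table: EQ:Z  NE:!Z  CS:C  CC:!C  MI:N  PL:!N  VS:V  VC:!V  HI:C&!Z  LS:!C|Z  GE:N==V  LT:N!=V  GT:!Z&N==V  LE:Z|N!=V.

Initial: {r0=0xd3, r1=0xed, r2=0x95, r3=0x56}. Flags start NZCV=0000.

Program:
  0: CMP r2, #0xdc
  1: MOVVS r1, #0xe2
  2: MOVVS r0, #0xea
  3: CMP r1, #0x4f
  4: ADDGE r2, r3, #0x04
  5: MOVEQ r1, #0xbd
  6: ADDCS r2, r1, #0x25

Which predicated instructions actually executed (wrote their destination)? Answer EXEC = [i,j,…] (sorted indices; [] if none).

[0] flags=1000 → (cmp)
[1] flags=1000 VS?F → skip
[2] flags=1000 VS?F → skip
[3] flags=1010 → (cmp)
[4] flags=1010 GE?F → skip
[5] flags=1010 EQ?F → skip
[6] flags=1010 CS?T → r2=0x12

EXEC = [6]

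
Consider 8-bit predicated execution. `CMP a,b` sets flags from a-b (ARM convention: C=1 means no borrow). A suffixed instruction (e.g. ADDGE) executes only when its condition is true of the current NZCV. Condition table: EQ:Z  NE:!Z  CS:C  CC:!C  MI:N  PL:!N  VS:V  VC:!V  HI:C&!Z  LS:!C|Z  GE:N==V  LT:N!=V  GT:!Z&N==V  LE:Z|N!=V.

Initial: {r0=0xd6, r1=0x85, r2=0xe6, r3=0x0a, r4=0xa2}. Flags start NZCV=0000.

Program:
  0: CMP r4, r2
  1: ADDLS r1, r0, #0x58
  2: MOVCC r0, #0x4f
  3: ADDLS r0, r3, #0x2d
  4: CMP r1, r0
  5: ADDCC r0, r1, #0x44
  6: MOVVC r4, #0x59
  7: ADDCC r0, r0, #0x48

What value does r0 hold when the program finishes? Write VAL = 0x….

VAL = 0xba

[0] flags=1000 → (cmp)
[1] flags=1000 LS?T → r1=0x2e
[2] flags=1000 CC?T → r0=0x4f
[3] flags=1000 LS?T → r0=0x37
[4] flags=1000 → (cmp)
[5] flags=1000 CC?T → r0=0x72
[6] flags=1000 VC?T → r4=0x59
[7] flags=1000 CC?T → r0=0xba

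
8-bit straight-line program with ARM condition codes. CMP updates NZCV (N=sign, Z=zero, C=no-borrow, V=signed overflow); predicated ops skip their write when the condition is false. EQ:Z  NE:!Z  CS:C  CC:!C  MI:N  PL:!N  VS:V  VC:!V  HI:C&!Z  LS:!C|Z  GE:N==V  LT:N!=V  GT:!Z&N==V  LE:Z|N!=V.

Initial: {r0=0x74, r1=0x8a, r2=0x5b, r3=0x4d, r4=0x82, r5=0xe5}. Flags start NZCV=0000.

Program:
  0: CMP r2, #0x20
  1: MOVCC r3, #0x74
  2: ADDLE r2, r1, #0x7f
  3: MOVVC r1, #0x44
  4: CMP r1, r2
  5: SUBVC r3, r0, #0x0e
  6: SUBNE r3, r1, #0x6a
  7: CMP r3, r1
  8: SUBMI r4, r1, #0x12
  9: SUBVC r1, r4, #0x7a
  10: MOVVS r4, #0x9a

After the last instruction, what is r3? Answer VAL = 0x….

VAL = 0xda

0: ✓ CMP  NZCV=0010
1: · MOVCC
2: · ADDLE
3: ✓ MOVVC  r1←0x44
4: ✓ CMP  NZCV=1000
5: ✓ SUBVC  r3←0x66
6: ✓ SUBNE  r3←0xda
7: ✓ CMP  NZCV=1010
8: ✓ SUBMI  r4←0x32
9: ✓ SUBVC  r1←0xb8
10: · MOVVS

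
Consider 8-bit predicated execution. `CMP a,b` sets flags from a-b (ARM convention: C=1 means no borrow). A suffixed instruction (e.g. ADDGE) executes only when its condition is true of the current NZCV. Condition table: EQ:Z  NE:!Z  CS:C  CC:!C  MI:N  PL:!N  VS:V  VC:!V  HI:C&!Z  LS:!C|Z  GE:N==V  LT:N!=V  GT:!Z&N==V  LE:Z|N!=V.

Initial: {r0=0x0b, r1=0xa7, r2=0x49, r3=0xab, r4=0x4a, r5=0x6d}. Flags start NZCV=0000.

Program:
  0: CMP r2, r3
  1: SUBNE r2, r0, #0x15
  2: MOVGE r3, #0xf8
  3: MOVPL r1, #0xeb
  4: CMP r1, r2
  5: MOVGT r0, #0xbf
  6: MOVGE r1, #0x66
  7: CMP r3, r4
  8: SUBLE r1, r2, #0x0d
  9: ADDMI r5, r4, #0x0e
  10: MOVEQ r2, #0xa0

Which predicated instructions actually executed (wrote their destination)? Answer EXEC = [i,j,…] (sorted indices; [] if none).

EXEC = [1,2,8,9]

[0] flags=1001 → (cmp)
[1] flags=1001 NE?T → r2=0xf6
[2] flags=1001 GE?T → r3=0xf8
[3] flags=1001 PL?F → skip
[4] flags=1000 → (cmp)
[5] flags=1000 GT?F → skip
[6] flags=1000 GE?F → skip
[7] flags=1010 → (cmp)
[8] flags=1010 LE?T → r1=0xe9
[9] flags=1010 MI?T → r5=0x58
[10] flags=1010 EQ?F → skip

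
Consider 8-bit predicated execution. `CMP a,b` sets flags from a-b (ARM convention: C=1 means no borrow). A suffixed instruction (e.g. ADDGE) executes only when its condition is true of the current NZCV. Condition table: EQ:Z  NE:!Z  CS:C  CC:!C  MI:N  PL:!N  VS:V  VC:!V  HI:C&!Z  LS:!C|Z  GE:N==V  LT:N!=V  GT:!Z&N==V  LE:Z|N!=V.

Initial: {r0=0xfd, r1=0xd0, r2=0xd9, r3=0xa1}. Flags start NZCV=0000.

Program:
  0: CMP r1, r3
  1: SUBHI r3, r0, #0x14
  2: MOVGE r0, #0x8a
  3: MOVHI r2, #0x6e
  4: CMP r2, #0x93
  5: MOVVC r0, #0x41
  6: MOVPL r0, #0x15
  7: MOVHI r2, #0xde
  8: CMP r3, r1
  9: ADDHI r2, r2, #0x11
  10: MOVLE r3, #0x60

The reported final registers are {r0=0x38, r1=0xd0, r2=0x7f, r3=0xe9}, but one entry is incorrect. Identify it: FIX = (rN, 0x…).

FIX = (r0, 0x8a)

0: ✓ CMP  NZCV=0010
1: ✓ SUBHI  r3←0xe9
2: ✓ MOVGE  r0←0x8a
3: ✓ MOVHI  r2←0x6e
4: ✓ CMP  NZCV=1001
5: · MOVVC
6: · MOVPL
7: · MOVHI
8: ✓ CMP  NZCV=0010
9: ✓ ADDHI  r2←0x7f
10: · MOVLE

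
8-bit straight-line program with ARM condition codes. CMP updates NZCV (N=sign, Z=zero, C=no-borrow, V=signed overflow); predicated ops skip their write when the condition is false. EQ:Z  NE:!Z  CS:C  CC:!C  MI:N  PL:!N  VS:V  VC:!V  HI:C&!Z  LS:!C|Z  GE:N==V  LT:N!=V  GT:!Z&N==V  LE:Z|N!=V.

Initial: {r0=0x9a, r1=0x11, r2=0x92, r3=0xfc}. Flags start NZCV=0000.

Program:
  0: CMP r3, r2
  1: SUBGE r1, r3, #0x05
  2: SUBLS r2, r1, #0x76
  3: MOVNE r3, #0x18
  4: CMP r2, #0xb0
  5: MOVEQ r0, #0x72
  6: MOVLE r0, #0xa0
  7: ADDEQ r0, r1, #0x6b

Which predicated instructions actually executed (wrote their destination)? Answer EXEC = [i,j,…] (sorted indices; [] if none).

[0] flags=0010 → (cmp)
[1] flags=0010 GE?T → r1=0xf7
[2] flags=0010 LS?F → skip
[3] flags=0010 NE?T → r3=0x18
[4] flags=1000 → (cmp)
[5] flags=1000 EQ?F → skip
[6] flags=1000 LE?T → r0=0xa0
[7] flags=1000 EQ?F → skip

EXEC = [1,3,6]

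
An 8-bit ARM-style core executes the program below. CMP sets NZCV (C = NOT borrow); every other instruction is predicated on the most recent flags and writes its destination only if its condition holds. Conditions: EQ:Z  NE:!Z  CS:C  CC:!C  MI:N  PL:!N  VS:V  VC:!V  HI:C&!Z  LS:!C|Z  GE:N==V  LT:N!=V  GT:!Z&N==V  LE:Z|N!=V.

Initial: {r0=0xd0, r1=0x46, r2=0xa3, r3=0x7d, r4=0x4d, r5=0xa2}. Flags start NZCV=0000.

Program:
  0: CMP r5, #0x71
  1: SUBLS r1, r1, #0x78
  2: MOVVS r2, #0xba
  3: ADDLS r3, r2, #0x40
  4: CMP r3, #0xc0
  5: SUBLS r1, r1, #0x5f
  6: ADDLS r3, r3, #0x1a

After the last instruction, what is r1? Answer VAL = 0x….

VAL = 0xe7

0: ✓ CMP  NZCV=0011
1: · SUBLS
2: ✓ MOVVS  r2←0xba
3: · ADDLS
4: ✓ CMP  NZCV=1001
5: ✓ SUBLS  r1←0xe7
6: ✓ ADDLS  r3←0x97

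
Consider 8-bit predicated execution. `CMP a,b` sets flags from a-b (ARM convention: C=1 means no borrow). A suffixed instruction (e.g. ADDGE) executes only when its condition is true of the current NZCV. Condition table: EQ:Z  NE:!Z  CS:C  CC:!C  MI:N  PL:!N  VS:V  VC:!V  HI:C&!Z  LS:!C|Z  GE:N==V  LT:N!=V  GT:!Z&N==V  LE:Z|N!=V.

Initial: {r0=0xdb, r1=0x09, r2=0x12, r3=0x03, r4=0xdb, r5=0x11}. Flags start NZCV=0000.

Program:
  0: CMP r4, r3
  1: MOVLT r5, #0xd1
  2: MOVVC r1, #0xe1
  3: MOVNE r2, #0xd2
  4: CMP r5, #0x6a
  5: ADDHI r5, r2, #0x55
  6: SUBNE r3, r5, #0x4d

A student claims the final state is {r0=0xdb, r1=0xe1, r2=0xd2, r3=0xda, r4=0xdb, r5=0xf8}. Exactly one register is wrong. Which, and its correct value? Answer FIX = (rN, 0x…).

FIX = (r5, 0x27)

0: ✓ CMP  NZCV=1010
1: ✓ MOVLT  r5←0xd1
2: ✓ MOVVC  r1←0xe1
3: ✓ MOVNE  r2←0xd2
4: ✓ CMP  NZCV=0011
5: ✓ ADDHI  r5←0x27
6: ✓ SUBNE  r3←0xda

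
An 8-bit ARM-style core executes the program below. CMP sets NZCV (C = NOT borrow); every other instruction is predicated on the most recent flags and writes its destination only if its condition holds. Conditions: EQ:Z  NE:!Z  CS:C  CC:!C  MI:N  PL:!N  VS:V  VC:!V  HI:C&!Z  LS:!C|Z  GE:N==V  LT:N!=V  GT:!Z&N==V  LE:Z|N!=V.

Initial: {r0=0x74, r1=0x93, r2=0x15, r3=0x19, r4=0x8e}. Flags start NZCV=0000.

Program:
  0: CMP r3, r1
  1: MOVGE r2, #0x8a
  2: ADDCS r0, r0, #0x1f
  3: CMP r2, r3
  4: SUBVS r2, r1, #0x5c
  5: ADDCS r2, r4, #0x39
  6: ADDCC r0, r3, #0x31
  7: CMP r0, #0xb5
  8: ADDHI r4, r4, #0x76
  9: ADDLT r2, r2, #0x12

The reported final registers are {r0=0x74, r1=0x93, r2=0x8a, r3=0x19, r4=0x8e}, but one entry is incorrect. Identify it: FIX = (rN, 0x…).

[0] flags=1001 → (cmp)
[1] flags=1001 GE?T → r2=0x8a
[2] flags=1001 CS?F → skip
[3] flags=0011 → (cmp)
[4] flags=0011 VS?T → r2=0x37
[5] flags=0011 CS?T → r2=0xc7
[6] flags=0011 CC?F → skip
[7] flags=1001 → (cmp)
[8] flags=1001 HI?F → skip
[9] flags=1001 LT?F → skip

FIX = (r2, 0xc7)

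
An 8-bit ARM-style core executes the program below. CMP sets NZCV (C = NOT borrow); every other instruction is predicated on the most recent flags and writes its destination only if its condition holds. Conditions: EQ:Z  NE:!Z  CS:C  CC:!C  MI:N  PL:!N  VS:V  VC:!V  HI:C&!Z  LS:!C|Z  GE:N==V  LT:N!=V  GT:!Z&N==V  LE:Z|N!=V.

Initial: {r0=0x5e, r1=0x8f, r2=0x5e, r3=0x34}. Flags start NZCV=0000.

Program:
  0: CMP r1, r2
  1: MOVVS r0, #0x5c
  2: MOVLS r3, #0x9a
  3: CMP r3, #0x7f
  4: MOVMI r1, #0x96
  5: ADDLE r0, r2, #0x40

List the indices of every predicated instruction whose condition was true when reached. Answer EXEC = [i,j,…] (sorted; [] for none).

[0] flags=0011 → (cmp)
[1] flags=0011 VS?T → r0=0x5c
[2] flags=0011 LS?F → skip
[3] flags=1000 → (cmp)
[4] flags=1000 MI?T → r1=0x96
[5] flags=1000 LE?T → r0=0x9e

EXEC = [1,4,5]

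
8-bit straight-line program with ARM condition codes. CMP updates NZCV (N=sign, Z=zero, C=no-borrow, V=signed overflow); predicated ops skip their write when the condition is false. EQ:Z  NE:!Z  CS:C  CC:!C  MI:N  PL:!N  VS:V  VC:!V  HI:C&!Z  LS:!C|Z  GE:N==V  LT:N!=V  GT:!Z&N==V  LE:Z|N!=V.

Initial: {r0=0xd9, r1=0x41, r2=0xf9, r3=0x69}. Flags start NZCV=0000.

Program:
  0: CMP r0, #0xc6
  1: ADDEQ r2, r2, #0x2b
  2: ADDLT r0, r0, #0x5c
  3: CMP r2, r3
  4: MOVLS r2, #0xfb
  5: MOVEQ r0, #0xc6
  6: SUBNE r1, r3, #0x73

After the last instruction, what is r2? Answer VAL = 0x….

VAL = 0xf9

[0] flags=0010 → (cmp)
[1] flags=0010 EQ?F → skip
[2] flags=0010 LT?F → skip
[3] flags=1010 → (cmp)
[4] flags=1010 LS?F → skip
[5] flags=1010 EQ?F → skip
[6] flags=1010 NE?T → r1=0xf6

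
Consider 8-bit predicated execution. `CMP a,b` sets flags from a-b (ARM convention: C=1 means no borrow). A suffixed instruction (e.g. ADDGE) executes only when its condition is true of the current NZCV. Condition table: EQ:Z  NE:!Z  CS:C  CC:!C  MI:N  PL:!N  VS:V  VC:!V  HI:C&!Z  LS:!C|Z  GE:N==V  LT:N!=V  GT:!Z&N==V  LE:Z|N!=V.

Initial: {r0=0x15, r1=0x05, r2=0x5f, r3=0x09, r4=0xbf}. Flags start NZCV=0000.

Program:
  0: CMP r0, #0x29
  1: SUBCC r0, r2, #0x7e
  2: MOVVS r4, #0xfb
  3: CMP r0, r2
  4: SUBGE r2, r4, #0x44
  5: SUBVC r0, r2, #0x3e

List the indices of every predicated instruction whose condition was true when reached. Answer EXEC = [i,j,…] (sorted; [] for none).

EXEC = [1,5]

[0] flags=1000 → (cmp)
[1] flags=1000 CC?T → r0=0xe1
[2] flags=1000 VS?F → skip
[3] flags=1010 → (cmp)
[4] flags=1010 GE?F → skip
[5] flags=1010 VC?T → r0=0x21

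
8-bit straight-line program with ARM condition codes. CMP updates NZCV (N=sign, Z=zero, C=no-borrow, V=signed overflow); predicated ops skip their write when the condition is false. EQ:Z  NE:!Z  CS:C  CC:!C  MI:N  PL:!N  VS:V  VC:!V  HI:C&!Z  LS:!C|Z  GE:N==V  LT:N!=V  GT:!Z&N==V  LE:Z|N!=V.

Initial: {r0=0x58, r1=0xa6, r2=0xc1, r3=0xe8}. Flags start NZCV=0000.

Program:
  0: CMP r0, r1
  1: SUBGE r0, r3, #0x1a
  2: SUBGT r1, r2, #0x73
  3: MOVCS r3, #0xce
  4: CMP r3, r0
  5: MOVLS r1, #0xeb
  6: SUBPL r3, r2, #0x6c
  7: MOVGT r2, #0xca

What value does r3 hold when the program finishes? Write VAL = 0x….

VAL = 0x55

0: ✓ CMP  NZCV=1001
1: ✓ SUBGE  r0←0xce
2: ✓ SUBGT  r1←0x4e
3: · MOVCS
4: ✓ CMP  NZCV=0010
5: · MOVLS
6: ✓ SUBPL  r3←0x55
7: ✓ MOVGT  r2←0xca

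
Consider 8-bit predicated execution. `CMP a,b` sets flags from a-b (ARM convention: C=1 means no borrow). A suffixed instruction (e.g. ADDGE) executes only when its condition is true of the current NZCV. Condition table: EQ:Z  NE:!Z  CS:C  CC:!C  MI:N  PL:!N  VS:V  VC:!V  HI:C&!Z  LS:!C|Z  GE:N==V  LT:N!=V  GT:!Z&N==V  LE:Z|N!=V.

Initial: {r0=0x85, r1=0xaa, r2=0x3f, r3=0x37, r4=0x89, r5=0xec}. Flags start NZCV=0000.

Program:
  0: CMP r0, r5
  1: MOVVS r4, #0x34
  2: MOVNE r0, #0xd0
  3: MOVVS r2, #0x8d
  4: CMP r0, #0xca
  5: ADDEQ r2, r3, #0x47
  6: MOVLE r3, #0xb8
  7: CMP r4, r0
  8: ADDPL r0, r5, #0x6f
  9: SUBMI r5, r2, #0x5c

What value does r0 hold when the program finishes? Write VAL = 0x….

VAL = 0xd0

0: ✓ CMP  NZCV=1000
1: · MOVVS
2: ✓ MOVNE  r0←0xd0
3: · MOVVS
4: ✓ CMP  NZCV=0010
5: · ADDEQ
6: · MOVLE
7: ✓ CMP  NZCV=1000
8: · ADDPL
9: ✓ SUBMI  r5←0xe3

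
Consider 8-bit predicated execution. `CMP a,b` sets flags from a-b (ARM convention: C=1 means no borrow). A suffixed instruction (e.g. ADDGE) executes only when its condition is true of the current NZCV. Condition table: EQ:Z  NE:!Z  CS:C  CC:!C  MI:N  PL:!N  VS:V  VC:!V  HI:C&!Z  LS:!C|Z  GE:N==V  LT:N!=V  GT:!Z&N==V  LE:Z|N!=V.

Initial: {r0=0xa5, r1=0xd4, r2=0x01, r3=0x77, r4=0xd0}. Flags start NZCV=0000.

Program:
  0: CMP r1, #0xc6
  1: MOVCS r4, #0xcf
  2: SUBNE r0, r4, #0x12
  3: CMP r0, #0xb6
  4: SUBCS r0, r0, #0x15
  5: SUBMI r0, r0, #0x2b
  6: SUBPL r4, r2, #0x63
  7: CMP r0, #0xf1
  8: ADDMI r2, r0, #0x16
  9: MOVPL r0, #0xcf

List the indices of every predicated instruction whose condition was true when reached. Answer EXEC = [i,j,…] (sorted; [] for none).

0: ✓ CMP  NZCV=0010
1: ✓ MOVCS  r4←0xcf
2: ✓ SUBNE  r0←0xbd
3: ✓ CMP  NZCV=0010
4: ✓ SUBCS  r0←0xa8
5: · SUBMI
6: ✓ SUBPL  r4←0x9e
7: ✓ CMP  NZCV=1000
8: ✓ ADDMI  r2←0xbe
9: · MOVPL

EXEC = [1,2,4,6,8]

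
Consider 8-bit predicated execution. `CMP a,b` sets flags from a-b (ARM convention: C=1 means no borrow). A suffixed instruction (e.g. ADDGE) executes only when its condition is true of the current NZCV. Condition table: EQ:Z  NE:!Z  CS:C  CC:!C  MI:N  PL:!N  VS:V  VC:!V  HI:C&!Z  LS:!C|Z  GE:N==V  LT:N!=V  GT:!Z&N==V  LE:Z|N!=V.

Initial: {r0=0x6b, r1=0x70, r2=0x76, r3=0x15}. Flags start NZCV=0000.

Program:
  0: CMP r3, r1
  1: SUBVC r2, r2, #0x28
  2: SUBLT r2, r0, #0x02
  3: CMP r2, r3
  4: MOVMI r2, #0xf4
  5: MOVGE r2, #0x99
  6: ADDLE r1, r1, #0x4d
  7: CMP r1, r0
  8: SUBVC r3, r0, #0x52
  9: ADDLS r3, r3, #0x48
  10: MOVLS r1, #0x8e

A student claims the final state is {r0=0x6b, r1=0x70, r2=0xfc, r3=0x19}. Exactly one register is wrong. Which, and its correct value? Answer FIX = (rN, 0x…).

[0] flags=1000 → (cmp)
[1] flags=1000 VC?T → r2=0x4e
[2] flags=1000 LT?T → r2=0x69
[3] flags=0010 → (cmp)
[4] flags=0010 MI?F → skip
[5] flags=0010 GE?T → r2=0x99
[6] flags=0010 LE?F → skip
[7] flags=0010 → (cmp)
[8] flags=0010 VC?T → r3=0x19
[9] flags=0010 LS?F → skip
[10] flags=0010 LS?F → skip

FIX = (r2, 0x99)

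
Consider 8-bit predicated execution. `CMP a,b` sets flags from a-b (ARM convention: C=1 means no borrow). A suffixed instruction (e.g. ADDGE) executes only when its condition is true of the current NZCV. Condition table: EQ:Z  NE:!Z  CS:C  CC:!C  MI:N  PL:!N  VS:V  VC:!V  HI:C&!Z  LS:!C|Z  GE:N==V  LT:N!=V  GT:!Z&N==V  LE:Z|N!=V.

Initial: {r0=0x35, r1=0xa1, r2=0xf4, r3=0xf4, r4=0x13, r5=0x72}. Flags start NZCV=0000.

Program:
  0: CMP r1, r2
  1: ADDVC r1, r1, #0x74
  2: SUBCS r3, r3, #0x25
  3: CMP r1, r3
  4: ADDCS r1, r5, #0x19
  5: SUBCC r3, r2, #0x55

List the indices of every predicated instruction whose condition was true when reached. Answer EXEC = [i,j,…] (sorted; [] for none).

EXEC = [1,5]

[0] flags=1000 → (cmp)
[1] flags=1000 VC?T → r1=0x15
[2] flags=1000 CS?F → skip
[3] flags=0000 → (cmp)
[4] flags=0000 CS?F → skip
[5] flags=0000 CC?T → r3=0x9f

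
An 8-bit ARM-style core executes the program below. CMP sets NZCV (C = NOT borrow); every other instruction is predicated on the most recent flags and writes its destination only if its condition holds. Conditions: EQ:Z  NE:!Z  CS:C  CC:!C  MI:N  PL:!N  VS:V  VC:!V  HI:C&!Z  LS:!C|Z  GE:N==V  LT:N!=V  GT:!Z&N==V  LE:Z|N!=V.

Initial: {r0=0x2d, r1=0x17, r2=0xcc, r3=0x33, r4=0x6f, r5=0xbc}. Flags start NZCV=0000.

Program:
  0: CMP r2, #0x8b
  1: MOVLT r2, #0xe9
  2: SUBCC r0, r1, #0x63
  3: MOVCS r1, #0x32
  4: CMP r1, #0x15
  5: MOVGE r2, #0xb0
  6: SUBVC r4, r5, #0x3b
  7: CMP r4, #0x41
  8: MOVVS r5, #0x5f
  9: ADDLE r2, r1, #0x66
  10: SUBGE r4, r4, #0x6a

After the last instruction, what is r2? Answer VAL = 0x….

0: ✓ CMP  NZCV=0010
1: · MOVLT
2: · SUBCC
3: ✓ MOVCS  r1←0x32
4: ✓ CMP  NZCV=0010
5: ✓ MOVGE  r2←0xb0
6: ✓ SUBVC  r4←0x81
7: ✓ CMP  NZCV=0011
8: ✓ MOVVS  r5←0x5f
9: ✓ ADDLE  r2←0x98
10: · SUBGE

VAL = 0x98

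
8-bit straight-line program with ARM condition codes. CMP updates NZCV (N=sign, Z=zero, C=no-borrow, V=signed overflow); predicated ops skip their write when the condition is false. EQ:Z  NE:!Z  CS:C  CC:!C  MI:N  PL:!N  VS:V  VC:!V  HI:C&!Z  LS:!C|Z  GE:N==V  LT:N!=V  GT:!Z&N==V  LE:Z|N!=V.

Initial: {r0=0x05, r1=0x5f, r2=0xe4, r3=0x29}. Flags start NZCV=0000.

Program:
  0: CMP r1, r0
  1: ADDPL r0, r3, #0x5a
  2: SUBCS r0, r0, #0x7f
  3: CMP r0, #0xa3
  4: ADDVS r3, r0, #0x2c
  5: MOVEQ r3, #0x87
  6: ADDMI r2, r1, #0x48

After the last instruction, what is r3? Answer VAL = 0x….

VAL = 0x29

0: ✓ CMP  NZCV=0010
1: ✓ ADDPL  r0←0x83
2: ✓ SUBCS  r0←0x04
3: ✓ CMP  NZCV=0000
4: · ADDVS
5: · MOVEQ
6: · ADDMI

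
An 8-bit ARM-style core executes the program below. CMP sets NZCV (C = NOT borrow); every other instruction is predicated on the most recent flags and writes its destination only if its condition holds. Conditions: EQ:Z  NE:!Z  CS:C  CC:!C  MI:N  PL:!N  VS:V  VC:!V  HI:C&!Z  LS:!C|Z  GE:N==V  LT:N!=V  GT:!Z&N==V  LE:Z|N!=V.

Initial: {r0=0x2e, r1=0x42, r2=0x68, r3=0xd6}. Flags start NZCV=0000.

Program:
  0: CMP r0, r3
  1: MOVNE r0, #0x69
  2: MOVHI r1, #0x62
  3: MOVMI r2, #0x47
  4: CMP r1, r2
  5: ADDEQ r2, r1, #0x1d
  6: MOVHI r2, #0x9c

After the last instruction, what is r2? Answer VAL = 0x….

VAL = 0x68

0: ✓ CMP  NZCV=0000
1: ✓ MOVNE  r0←0x69
2: · MOVHI
3: · MOVMI
4: ✓ CMP  NZCV=1000
5: · ADDEQ
6: · MOVHI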